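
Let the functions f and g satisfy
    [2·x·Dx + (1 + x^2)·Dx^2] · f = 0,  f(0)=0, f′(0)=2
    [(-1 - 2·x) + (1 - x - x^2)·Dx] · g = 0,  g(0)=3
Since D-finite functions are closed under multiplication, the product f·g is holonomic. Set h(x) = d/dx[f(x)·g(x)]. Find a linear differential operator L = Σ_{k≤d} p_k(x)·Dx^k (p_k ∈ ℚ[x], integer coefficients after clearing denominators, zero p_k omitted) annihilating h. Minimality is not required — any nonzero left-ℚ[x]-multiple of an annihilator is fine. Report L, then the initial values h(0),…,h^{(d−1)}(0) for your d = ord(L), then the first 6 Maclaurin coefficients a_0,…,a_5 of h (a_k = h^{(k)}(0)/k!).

f: a_k = 0, 2, 0, -2/3, 0, 2/5, …
g: a_k = 3, 3, 6, 9, 15, 24, …
f·g: L₀ = L_f ⊗_s L_g, ord ≤ 2·1.
h=h₀': d/dx-closure on L₀ ⇒ L.
L = (2 + 30·x^2 + 24·x^3 + 36·x^4) + (4 + 10·x + 12·x^2 + 22·x^3 + 24·x^4 + 24·x^5)·Dx + (-1 - 2·x^2 + 4·x^3 + 2·x^4 + 4·x^5 + 3·x^6)·Dx^2  (order 2).
h: a_k = 6, 12, 30, 64, 136, 1296/5, …
ICs: h(0) = 6, h′(0) = 12.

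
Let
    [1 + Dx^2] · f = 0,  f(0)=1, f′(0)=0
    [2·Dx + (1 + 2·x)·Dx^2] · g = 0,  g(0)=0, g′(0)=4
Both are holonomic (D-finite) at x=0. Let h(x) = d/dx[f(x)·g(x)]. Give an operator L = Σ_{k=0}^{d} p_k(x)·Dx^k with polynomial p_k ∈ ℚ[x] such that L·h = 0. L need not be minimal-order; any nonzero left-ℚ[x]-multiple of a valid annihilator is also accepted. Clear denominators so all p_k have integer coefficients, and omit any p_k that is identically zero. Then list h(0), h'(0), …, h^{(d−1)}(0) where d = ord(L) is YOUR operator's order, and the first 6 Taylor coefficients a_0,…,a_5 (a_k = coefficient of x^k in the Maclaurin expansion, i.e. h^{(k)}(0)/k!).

L = (-52 - 31·x - 87·x^2 - 96·x^3 - 8·x^4 + 48·x^5 + 16·x^6) + (-33 - 98·x - 80·x^2 + 80·x^4 + 32·x^5)·Dx + (-55 - 46·x - 110·x^2 - 96·x^3 + 32·x^4 + 96·x^5 + 32·x^6)·Dx^2 + (-33 - 98·x - 80·x^2 + 80·x^4 + 32·x^5)·Dx^3 + (-3 - 15·x - 23·x^2 + 40·x^4 + 48·x^5 + 16·x^6)·Dx^4  (order 4).
h: a_k = 4, -8, 10, -24, 103/2, -105, …
ICs: h(0) = 4, h′(0) = -8, h′′(0) = 20, h′′′(0) = -144.

f: a_k = 1, 0, -1/2, 0, 1/24, 0, …
g: a_k = 0, 4, -4, 16/3, -8, 64/5, …
Sym-product of L_f,L_g gives L₀ (≤ ord 4).
h₀' ⇒ L via d/dx closure of L₀.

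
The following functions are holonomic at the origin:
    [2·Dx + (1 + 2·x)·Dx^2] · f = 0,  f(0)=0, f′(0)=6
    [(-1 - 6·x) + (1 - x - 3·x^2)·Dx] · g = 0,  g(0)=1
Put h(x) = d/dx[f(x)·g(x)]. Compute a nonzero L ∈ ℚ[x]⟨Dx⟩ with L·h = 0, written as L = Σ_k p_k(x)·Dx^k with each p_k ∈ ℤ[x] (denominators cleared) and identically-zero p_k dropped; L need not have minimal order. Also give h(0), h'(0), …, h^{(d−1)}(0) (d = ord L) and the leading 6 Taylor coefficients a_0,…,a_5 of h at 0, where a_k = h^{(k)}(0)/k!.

f: a_k = 0, 6, -6, 8, -12, 96/5, …
g: a_k = 1, 1, 4, 7, 19, 40, …
f·g: L₀ = L_f ⊗_s L_g, ord ≤ 2·1.
h=h₀': d/dx-closure on L₀ ⇒ L.
L = (26 + 108·x + 162·x^2) + (2 + 28·x + 117·x^2 + 126·x^3)·Dx + (-1 - 4·x + 2·x^2 + 21·x^3 + 18·x^4)·Dx^2  (order 2).
h: a_k = 6, 0, 78, 56, 556, 3636/5, …
ICs: h(0) = 6, h′(0) = 0.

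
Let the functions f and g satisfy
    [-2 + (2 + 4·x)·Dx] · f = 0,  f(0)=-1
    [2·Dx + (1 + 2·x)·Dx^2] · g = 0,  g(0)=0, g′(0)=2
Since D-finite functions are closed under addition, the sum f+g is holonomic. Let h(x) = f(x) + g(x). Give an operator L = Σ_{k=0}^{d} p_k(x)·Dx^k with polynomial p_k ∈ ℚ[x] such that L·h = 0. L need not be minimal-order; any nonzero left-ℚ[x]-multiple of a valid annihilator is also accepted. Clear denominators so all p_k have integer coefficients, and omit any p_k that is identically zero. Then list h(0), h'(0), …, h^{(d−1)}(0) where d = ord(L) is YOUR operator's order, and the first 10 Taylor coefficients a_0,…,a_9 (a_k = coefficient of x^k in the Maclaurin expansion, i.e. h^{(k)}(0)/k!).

f: a_k = -1, -1, 1/2, -1/2, 5/8, -7/8, 21/16, -33/16, 429/128, -715/128, …
g: a_k = 0, 2, -2, 8/3, -4, 32/5, -32/3, 128/7, -32, 512/9, …
Weyl lclm of L_f,L_g ⇒ L₀ (ord ≤ 3).
L = 2·Dx + (5 + 10·x)·Dx^2 + (1 + 4·x + 4·x^2)·Dx^3  (order 3).
h: a_k = -1, 1, -3/2, 13/6, -27/8, 221/40, -449/48, 1817/112, -3667/128, 59101/1152, …
ICs: h(0) = -1, h′(0) = 1, h′′(0) = -3.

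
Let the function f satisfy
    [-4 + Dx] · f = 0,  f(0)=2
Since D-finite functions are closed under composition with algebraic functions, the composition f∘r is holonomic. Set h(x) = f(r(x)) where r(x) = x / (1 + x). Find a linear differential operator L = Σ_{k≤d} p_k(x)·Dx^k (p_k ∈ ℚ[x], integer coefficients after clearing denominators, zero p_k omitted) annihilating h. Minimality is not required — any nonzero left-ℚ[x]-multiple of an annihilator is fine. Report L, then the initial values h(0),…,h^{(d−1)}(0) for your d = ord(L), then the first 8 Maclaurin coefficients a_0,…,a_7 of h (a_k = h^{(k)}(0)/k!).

L = -4 + (1 + 2·x + x^2)·Dx  (order 1).
h: a_k = 2, 8, 8, -8/3, -8/3, 56/15, -88/45, -136/315, …
ICs: h(0) = 2.

f: a_k = 2, 8, 16, 64/3, 64/3, 256/15, 512/45, 2048/315, …
L₀ from L_f via x↦r, Dx↦r'^{-1}Dx.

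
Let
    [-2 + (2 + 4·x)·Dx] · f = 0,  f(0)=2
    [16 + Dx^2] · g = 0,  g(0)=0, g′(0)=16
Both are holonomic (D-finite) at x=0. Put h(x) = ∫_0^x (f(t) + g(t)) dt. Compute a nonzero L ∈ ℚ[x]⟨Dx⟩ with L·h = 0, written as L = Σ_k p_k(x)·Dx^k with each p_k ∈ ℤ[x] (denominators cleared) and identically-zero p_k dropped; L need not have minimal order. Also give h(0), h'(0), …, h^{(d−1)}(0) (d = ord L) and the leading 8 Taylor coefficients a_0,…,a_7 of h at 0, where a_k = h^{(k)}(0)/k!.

L = (-304 - 1024·x - 1024·x^2)·Dx + (240 + 1504·x + 3072·x^2 + 2048·x^3)·Dx^2 + (-19 - 64·x - 64·x^2)·Dx^3 + (15 + 94·x + 192·x^2 + 128·x^3)·Dx^4  (order 4).
h: a_k = 0, 2, 9, -1/3, -125/12, -1/4, 2153/360, -3/8, …
ICs: h(0) = 0, h′(0) = 2, h′′(0) = 18, h′′′(0) = -2.

f: a_k = 2, 2, -1, 1, -5/4, 7/4, -21/8, 33/8, …
g: a_k = 0, 16, 0, -128/3, 0, 512/15, 0, -4096/315, …
Sum ⇒ L₀ = lclm(L_f,L_g) in ℚ(x)⟨Dx⟩.
h=∫h₀ ⇒ L = L₀·Dx.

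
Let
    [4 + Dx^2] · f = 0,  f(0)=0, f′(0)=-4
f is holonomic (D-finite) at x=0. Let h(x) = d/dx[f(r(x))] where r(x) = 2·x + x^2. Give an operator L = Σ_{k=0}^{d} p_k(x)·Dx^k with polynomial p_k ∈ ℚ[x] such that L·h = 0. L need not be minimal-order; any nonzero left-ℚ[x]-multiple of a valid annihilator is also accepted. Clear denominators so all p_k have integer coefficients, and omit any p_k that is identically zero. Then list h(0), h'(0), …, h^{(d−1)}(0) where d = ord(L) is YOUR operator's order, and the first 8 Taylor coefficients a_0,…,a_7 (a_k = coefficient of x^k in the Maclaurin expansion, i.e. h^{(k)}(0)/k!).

L = (19 + 64·x + 96·x^2 + 64·x^3 + 16·x^4) + (-3 - 3·x)·Dx + (1 + 2·x + x^2)·Dx^2  (order 2).
h: a_k = -8, -8, 64, 128, -16/3, -240, -11392/45, 512/45, …
ICs: h(0) = -8, h′(0) = -8.

f: a_k = 0, -4, 0, 8/3, 0, -8/15, 0, 16/315, …
Change of var in L_f (x↦r) gives L₀.
h₀' ⇒ L via d/dx closure of L₀.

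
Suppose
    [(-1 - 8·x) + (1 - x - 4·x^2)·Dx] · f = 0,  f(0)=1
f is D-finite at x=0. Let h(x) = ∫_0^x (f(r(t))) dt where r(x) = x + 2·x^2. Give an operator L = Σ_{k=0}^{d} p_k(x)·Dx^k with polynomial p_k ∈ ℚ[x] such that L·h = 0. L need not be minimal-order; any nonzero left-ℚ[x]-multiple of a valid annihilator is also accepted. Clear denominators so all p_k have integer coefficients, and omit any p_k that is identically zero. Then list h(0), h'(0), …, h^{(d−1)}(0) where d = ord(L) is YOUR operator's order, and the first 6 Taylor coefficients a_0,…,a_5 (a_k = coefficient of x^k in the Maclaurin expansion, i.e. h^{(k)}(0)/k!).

f: a_k = 1, 1, 5, 9, 29, 65, …
Change of var in L_f (x↦r) gives L₀.
Integrate: L := L₀·Dx.
L = (1 + 12·x + 48·x^2 + 64·x^3)·Dx + (-1 + x + 6·x^2 + 16·x^3 + 16·x^4)·Dx^2  (order 2).
h: a_k = 0, 1, 1/2, 7/3, 29/4, 103/5, …
ICs: h(0) = 0, h′(0) = 1.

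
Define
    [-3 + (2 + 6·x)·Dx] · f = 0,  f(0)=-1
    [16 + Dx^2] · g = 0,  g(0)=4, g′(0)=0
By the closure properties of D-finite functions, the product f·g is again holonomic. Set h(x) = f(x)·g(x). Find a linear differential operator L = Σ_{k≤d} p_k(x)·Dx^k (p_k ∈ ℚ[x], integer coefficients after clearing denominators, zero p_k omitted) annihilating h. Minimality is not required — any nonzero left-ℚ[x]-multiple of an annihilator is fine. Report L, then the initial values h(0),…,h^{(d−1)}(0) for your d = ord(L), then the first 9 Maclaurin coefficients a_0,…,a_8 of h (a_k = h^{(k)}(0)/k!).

f: a_k = -1, -3/2, 9/8, -27/16, 405/128, -1701/256, 15309/1024, -72171/2048, 2814669/32768, …
g: a_k = 4, 0, -32, 0, 128/3, 0, -1024/45, 0, 2048/315, …
L₀ := L_f ⊗_s L_g (sym. prod.), ord ≤ 2.
L = (91 + 384·x + 576·x^2) + (-12 - 36·x)·Dx + (4 + 24·x + 36·x^2)·Dx^2  (order 2).
h: a_k = -4, -6, 73/2, 165/4, -6337/96, -2341/64, 337609/11520, 259579/7680, -82369729/2580480, …
ICs: h(0) = -4, h′(0) = -6.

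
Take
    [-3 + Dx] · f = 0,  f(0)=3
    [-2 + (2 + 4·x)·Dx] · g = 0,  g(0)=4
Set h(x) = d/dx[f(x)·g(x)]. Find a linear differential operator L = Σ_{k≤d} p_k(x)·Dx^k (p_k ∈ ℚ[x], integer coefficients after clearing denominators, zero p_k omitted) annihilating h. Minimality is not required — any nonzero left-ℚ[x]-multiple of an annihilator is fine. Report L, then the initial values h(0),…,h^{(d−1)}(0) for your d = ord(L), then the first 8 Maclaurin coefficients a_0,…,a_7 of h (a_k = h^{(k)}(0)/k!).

L = (7 + 24·x + 18·x^2) + (-2 - 7·x - 6·x^2)·Dx  (order 1).
h: a_k = 48, 168, 288, 312, 264, 756/5, 576/5, -468/35, …
ICs: h(0) = 48.

f: a_k = 3, 9, 27/2, 27/2, 81/8, 243/40, 243/80, 729/560, …
g: a_k = 4, 4, -2, 2, -5/2, 7/2, -21/4, 33/4, …
f·g: L₀ = L_f ⊗_s L_g, ord ≤ 1·1.
Derive L from L₀ (diff closure).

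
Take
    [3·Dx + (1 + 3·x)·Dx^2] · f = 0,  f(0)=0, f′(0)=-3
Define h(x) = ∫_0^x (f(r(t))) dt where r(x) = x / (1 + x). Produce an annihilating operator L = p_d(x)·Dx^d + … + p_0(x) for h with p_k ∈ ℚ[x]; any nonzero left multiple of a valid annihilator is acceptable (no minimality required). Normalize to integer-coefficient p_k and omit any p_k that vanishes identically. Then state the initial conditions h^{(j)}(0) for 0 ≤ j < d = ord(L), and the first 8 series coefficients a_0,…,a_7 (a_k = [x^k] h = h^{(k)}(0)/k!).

L = (5 + 8·x)·Dx^2 + (1 + 5·x + 4·x^2)·Dx^3  (order 3).
h: a_k = 0, 0, -3/2, 5/2, -21/4, 51/4, -341/10, 195/2, …
ICs: h(0) = 0, h′(0) = 0, h′′(0) = -3.

f: a_k = 0, -3, 9/2, -9, 81/4, -243/5, 243/2, -2187/7, …
L₀ from L_f via x↦r, Dx↦r'^{-1}Dx.
Integrate: L := L₀·Dx.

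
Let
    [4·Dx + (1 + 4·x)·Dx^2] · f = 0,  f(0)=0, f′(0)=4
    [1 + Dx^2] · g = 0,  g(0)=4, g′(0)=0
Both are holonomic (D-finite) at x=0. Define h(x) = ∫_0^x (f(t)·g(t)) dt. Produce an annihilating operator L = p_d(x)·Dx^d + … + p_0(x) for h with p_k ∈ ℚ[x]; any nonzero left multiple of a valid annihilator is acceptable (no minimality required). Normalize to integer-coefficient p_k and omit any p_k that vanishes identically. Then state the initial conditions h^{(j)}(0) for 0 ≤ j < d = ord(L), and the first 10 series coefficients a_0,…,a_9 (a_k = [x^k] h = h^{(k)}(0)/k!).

f: a_k = 0, 4, -8, 64/3, -64, 1024/5, -2048/3, 16384/7, -8192, 262144/9, …
g: a_k = 4, 0, -2, 0, 1/6, 0, -1/180, 0, 1/10080, 0, …
Product ⇒ symmetric product L₀, ord ≤ 4.
∫: right-multiply L₀ by Dx.
L = (-147 - 144·x - 224·x^2 + 256·x^3 + 256·x^4)·Dx + (-56 - 160·x + 384·x^2 + 512·x^3)·Dx^2 + (-150 - 160·x - 192·x^2 + 512·x^3 + 512·x^4)·Dx^3 + (-56 - 160·x + 384·x^2 + 512·x^3)·Dx^4 + (-3 - 16·x + 32·x^2 + 256·x^3 + 256·x^4)·Dx^5  (order 5).
h: a_k = 0, 0, 8, -32/3, 58/3, -48, 1943/15, -372, 940403/840, -1413598/405, …
ICs: h(0) = 0, h′(0) = 0, h′′(0) = 16, h′′′(0) = -64, h′′′′(0) = 464.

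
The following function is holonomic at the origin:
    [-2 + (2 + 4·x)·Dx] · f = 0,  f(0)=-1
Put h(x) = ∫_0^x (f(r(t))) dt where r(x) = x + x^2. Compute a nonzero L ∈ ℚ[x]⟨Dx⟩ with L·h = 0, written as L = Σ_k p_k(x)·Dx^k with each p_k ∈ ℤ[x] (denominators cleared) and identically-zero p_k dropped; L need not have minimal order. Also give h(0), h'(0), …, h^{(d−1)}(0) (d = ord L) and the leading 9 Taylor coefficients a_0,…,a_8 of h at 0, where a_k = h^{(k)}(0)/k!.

f: a_k = -1, -1, 1/2, -1/2, 5/8, -7/8, 21/16, -33/16, 429/128, …
L₀ from L_f via x↦r, Dx↦r'^{-1}Dx.
h=∫₀ˣh₀: take L = L₀·Dx.
L = (-1 - 2·x)·Dx + (1 + 2·x + 2·x^2)·Dx^2  (order 2).
h: a_k = 0, -1, -1/2, -1/6, 1/8, -3/40, 1/48, 3/112, -7/128, …
ICs: h(0) = 0, h′(0) = -1.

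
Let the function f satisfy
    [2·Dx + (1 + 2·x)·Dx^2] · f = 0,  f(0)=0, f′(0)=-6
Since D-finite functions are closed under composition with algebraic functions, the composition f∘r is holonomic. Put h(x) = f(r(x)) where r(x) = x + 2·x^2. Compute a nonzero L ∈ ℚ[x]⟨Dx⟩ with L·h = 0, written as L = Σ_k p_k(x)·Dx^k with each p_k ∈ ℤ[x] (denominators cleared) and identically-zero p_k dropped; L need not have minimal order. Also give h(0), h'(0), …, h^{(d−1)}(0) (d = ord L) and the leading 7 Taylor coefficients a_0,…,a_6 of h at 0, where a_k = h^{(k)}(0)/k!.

L = (-2 + 8·x + 16·x^2)·Dx + (1 + 6·x + 12·x^2 + 16·x^3)·Dx^2  (order 2).
h: a_k = 0, -6, -6, 16, -12, -96/5, 64, …
ICs: h(0) = 0, h′(0) = -6.

f: a_k = 0, -6, 6, -8, 12, -96/5, 32, …
h₀=f(r): pull back L_f along r ⇒ L₀.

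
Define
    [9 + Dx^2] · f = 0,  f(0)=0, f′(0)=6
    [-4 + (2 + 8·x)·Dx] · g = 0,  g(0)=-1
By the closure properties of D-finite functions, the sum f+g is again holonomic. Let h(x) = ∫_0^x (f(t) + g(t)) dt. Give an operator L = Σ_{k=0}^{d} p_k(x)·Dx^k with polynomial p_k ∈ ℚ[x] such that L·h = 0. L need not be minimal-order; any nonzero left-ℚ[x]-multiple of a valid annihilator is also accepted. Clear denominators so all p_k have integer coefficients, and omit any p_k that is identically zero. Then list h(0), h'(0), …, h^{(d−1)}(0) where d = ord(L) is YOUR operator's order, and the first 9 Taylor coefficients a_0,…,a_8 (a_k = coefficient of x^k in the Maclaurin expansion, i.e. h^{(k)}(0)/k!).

f: a_k = 0, 6, 0, -9, 0, 81/20, 0, -243/280, 0, …
g: a_k = -1, -2, 2, -4, 10, -28, 84, -264, 858, …
h₀=f+g: left-lcm gives L₀, ord ≤ 3.
Integrate: L := L₀·Dx.
L = (-378 - 1296·x - 2592·x^2)·Dx + (45 + 828·x + 3888·x^2 + 5184·x^3)·Dx^2 + (-42 - 144·x - 288·x^2)·Dx^3 + (5 + 92·x + 432·x^2 + 576·x^3)·Dx^4  (order 4).
h: a_k = 0, -1, 2, 2/3, -13/4, 2, -479/120, 12, -74163/2240, …
ICs: h(0) = 0, h′(0) = -1, h′′(0) = 4, h′′′(0) = 4.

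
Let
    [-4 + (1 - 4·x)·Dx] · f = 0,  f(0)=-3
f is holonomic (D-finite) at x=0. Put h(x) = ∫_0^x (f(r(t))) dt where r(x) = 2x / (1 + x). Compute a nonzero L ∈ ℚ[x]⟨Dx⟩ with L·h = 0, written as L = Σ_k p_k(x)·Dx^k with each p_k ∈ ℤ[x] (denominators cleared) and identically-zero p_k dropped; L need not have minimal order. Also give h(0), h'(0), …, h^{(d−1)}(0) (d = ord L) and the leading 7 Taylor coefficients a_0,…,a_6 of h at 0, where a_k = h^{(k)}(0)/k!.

f: a_k = -3, -12, -48, -192, -768, -3072, -12288, …
f∘r: x↦r, Dx↦Dx/r' in L_f ⇒ L₀.
Integrate: L := L₀·Dx.
L = 8·Dx + (-1 + 6·x + 7·x^2)·Dx^2  (order 2).
h: a_k = 0, -3, -12, -56, -294, -8232/5, -9604, …
ICs: h(0) = 0, h′(0) = -3.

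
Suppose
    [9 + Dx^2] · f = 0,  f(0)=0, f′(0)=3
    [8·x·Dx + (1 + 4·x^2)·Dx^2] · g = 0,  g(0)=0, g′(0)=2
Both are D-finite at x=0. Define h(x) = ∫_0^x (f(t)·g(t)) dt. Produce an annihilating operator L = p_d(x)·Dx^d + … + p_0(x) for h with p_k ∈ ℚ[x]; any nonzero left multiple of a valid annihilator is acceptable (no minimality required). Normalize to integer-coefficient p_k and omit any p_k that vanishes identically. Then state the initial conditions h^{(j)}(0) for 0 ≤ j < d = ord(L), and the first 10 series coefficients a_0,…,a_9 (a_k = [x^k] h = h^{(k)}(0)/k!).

L = (2925 + 31536·x^2 + 95904·x^4 + 186624·x^6 + 186624·x^8)·Dx + (2448·x + 20160·x^3 + 62208·x^5 + 82944·x^7)·Dx^2 + (442 + 5088·x^2 + 19008·x^4 + 41472·x^6 + 41472·x^8)·Dx^3 + (272·x + 2240·x^3 + 6912·x^5 + 9216·x^7)·Dx^4 + (13 + 176·x^2 + 928·x^4 + 2304·x^6 + 2304·x^8)·Dx^5  (order 5).
h: a_k = 0, 0, 0, 2, 0, -17/5, 0, 141/28, 0, -1199/120, …
ICs: h(0) = 0, h′(0) = 0, h′′(0) = 0, h′′′(0) = 12, h′′′′(0) = 0.

f: a_k = 0, 3, 0, -9/2, 0, 81/40, 0, -243/560, 0, 243/4480, …
g: a_k = 0, 2, 0, -8/3, 0, 32/5, 0, -128/7, 0, 512/9, …
h₀=f·g: eliminate ⇒ L₀, order ≤ 2·2.
∫: right-multiply L₀ by Dx.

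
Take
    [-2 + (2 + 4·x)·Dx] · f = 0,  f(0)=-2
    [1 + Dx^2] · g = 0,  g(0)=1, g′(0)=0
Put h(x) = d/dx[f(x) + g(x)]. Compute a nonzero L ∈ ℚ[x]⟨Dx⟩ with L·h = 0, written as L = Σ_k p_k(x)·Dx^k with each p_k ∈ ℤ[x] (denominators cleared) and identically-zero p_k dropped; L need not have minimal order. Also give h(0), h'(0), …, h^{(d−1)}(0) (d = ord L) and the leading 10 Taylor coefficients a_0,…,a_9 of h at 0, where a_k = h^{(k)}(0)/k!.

L = (-4 - x - x^2) + (-1 - 3·x - 3·x^2 - 2·x^3)·Dx + (-4 - x - x^2)·Dx^2 + (-1 - 3·x - 3·x^2 - 2·x^3)·Dx^3  (order 3).
h: a_k = -2, 1, -3, 31/6, -35/4, 1889/120, -231/8, 270271/5040, -6435/64, 68918849/362880, …
ICs: h(0) = -2, h′(0) = 1, h′′(0) = -6.

f: a_k = -2, -2, 1, -1, 5/4, -7/4, 21/8, -33/8, 429/64, -715/64, …
g: a_k = 1, 0, -1/2, 0, 1/24, 0, -1/720, 0, 1/40320, 0, …
L₀ := lclm(L_f,L_g); ord L₀ ≤ 1+2.
Differentiate: ansatz ord ≤ ord L₀ ⇒ L.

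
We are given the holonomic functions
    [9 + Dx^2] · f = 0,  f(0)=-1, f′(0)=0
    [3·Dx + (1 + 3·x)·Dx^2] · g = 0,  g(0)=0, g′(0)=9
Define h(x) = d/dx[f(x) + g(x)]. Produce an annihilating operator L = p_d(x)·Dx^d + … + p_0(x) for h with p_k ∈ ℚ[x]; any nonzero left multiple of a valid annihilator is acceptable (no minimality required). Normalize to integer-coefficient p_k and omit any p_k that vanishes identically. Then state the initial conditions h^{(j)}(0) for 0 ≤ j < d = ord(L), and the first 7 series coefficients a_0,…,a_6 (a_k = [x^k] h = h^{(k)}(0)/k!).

f: a_k = -1, 0, 9/2, 0, -27/8, 0, 81/80, …
g: a_k = 0, 9, -27/2, 27, -243/4, 729/5, -729/2, …
Sum ⇒ L₀ = lclm(L_f,L_g) in ℚ(x)⟨Dx⟩.
Derive L from L₀ (diff closure).
L = (63 + 54·x + 81·x^2) + (9 + 45·x + 81·x^2 + 81·x^3)·Dx + (7 + 6·x + 9·x^2)·Dx^2 + (1 + 5·x + 9·x^2 + 9·x^3)·Dx^3  (order 3).
h: a_k = 9, -18, 81, -513/2, 729, -87237/40, 6561, …
ICs: h(0) = 9, h′(0) = -18, h′′(0) = 162.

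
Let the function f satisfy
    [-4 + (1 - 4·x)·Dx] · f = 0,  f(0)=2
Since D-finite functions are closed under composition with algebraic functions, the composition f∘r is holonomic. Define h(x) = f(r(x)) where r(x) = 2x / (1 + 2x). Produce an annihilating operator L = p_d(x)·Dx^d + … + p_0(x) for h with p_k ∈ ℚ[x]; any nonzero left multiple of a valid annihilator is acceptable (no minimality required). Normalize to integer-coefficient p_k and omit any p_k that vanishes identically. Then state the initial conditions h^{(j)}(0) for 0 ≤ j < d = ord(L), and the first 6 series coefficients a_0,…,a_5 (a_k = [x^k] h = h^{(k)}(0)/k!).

L = 8 + (-1 + 4·x + 12·x^2)·Dx  (order 1).
h: a_k = 2, 16, 96, 576, 3456, 20736, …
ICs: h(0) = 2.

f: a_k = 2, 8, 32, 128, 512, 2048, …
Substitute x→r, Dx→(1/r')Dx; clear ⇒ L₀.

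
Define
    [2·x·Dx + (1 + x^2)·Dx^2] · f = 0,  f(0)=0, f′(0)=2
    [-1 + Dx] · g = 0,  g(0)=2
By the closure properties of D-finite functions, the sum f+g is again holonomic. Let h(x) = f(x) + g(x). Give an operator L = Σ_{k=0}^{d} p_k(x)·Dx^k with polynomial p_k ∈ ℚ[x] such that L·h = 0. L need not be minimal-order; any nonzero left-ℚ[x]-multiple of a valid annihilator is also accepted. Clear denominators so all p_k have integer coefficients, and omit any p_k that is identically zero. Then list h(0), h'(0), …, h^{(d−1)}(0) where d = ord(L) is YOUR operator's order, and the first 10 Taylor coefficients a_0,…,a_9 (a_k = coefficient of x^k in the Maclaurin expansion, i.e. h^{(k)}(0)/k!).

L = (2 - 4·x - 2·x^2)·Dx + (-3 + 3·x + x^2 - x^3)·Dx^2 + (1 + x + x^2 + x^3)·Dx^3  (order 3).
h: a_k = 2, 4, 1, -1/3, 1/12, 5/12, 1/360, -719/2520, 1/20160, 40321/181440, …
ICs: h(0) = 2, h′(0) = 4, h′′(0) = 2.

f: a_k = 0, 2, 0, -2/3, 0, 2/5, 0, -2/7, 0, 2/9, …
g: a_k = 2, 2, 1, 1/3, 1/12, 1/60, 1/360, 1/2520, 1/20160, 1/181440, …
Weyl lclm of L_f,L_g ⇒ L₀ (ord ≤ 3).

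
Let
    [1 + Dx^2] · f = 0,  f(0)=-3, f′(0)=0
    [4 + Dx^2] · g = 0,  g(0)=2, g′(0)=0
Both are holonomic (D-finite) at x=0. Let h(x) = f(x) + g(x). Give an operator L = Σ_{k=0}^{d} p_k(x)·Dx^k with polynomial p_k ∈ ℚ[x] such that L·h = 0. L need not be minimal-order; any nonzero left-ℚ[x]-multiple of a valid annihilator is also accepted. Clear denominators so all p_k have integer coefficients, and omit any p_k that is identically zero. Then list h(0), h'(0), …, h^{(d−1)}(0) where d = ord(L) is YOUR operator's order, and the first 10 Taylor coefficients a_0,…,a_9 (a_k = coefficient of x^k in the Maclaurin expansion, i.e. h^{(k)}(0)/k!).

f: a_k = -3, 0, 3/2, 0, -1/8, 0, 1/240, 0, -1/13440, 0, …
g: a_k = 2, 0, -4, 0, 4/3, 0, -8/45, 0, 4/315, 0, …
h₀=f+g: left-lcm gives L₀, ord ≤ 4.
L = 4 + 5·Dx^2 + Dx^4  (order 4).
h: a_k = -1, 0, -5/2, 0, 29/24, 0, -25/144, 0, 509/40320, 0, …
ICs: h(0) = -1, h′(0) = 0, h′′(0) = -5, h′′′(0) = 0.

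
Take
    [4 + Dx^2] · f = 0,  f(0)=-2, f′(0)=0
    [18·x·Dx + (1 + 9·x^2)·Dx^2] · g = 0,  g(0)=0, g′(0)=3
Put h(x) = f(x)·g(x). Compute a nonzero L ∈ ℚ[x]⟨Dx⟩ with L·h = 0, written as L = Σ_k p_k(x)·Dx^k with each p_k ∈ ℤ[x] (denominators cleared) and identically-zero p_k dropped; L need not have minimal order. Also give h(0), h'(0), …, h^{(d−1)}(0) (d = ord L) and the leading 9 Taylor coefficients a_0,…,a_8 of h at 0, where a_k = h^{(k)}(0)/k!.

L = (2080 + 50256·x^2 + 89424·x^4 + 186624·x^6 + 419904·x^8) + (3168·x + 38880·x^3 + 139968·x^5 + 419904·x^7)·Dx + (572 + 13788·x^2 + 33048·x^4 + 93312·x^6 + 209952·x^8)·Dx^2 + (792·x + 9720·x^3 + 34992·x^5 + 104976·x^7)·Dx^3 + (13 + 306·x^2 + 2673·x^4 + 11664·x^6 + 26244·x^8)·Dx^4  (order 4).
h: a_k = 0, -6, 0, 30, 0, -686/5, 0, 87338/105, 0, …
ICs: h(0) = 0, h′(0) = -6, h′′(0) = 0, h′′′(0) = 180.

f: a_k = -2, 0, 4, 0, -4/3, 0, 8/45, 0, -4/315, …
g: a_k = 0, 3, 0, -9, 0, 243/5, 0, -2187/7, 0, …
Product ⇒ symmetric product L₀, ord ≤ 4.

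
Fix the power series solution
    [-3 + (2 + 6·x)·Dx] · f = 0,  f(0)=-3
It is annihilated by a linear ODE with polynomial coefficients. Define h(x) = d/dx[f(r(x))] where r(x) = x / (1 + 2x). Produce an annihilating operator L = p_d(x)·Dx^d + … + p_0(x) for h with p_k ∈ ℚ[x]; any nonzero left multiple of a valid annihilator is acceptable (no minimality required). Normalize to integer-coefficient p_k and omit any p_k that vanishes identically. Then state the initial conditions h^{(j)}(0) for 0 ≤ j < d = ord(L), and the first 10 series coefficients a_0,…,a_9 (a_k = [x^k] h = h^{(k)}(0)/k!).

f: a_k = -3, -9/2, 27/8, -81/16, 1215/128, -5103/256, 45927/1024, -216513/2048, 8444007/32768, -42220035/65536, …
Change of var in L_f (x↦r) gives L₀.
Derive L from L₀ (diff closure).
L = (-11 - 40·x) + (-2 - 14·x - 20·x^2)·Dx  (order 1).
h: a_k = -9/2, 99/4, -1755/16, 14895/32, -508635/256, 4432509/512, -78986943/2048, 717364935/4096, -52916956155/65536, 493641621585/131072, …
ICs: h(0) = -9/2.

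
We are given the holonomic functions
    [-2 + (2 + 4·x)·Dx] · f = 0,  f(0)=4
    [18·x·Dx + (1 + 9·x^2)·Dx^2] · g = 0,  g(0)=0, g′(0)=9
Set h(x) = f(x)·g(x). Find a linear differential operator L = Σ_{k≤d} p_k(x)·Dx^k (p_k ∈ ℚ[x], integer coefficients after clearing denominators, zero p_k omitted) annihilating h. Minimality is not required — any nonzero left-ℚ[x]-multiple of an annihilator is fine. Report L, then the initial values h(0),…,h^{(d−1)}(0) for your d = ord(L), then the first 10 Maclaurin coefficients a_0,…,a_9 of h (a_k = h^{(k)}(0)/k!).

L = (3 - 18·x - 9·x^2) + (-2 + 14·x + 54·x^2 + 36·x^3)·Dx + (1 + 4·x + 13·x^2 + 36·x^3 + 36·x^4)·Dx^2  (order 2).
h: a_k = 0, 36, 36, -126, -90, 6147/10, 5607/10, -562869/140, -486891/140, 6221637/224, …
ICs: h(0) = 0, h′(0) = 36.

f: a_k = 4, 4, -2, 2, -5/2, 7/2, -21/4, 33/4, -429/32, 715/32, …
g: a_k = 0, 9, 0, -27, 0, 729/5, 0, -6561/7, 0, 6561, …
Product ⇒ symmetric product L₀, ord ≤ 2.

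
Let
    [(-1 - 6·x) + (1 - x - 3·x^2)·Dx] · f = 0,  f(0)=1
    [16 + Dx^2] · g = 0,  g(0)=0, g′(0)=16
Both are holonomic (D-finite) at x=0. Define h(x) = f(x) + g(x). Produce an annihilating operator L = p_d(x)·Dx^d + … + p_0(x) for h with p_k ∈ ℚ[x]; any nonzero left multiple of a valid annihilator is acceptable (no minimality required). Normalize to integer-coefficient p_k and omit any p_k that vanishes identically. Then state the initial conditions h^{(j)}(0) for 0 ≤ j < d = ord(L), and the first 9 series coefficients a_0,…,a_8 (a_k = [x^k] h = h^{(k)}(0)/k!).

f: a_k = 1, 1, 4, 7, 19, 40, 97, 217, 508, …
g: a_k = 0, 16, 0, -128/3, 0, 512/15, 0, -4096/315, 0, …
h₀=f+g: left-lcm gives L₀, ord ≤ 3.
L = (464 + 2816·x + 416·x^2 + 2112·x^3 + 5760·x^4 + 6912·x^5) + (-192 + 304·x + 672·x^2 - 1312·x^3 - 1008·x^4 + 3456·x^5 + 3456·x^6)·Dx + (29 + 176·x + 26·x^2 + 132·x^3 + 360·x^4 + 432·x^5)·Dx^2 + (-12 + 19·x + 42·x^2 - 82·x^3 - 63·x^4 + 216·x^5 + 216·x^6)·Dx^3  (order 3).
h: a_k = 1, 17, 4, -107/3, 19, 1112/15, 97, 64259/315, 508, …
ICs: h(0) = 1, h′(0) = 17, h′′(0) = 8.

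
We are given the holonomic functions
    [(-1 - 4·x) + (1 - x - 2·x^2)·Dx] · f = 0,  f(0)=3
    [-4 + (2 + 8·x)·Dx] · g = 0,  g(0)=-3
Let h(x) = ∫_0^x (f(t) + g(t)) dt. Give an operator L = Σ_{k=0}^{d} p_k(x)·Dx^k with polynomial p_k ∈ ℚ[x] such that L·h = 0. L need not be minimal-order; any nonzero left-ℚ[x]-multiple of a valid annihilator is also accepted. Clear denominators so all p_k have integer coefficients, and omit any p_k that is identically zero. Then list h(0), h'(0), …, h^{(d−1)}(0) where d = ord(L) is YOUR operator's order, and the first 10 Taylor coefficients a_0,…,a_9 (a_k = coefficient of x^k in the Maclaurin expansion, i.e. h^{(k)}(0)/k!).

f: a_k = 3, 3, 9, 15, 33, 63, 129, 255, 513, 1023, …
g: a_k = -3, -6, 6, -12, 30, -84, 252, -792, 2574, -8580, …
L₀ := lclm(L_f,L_g); ord L₀ ≤ 1+1.
Integrate: L := L₀·Dx.
L = (-16 - 84·x - 120·x^2 - 160·x^3)·Dx + (10 + 52·x + 204·x^2 + 400·x^3 + 400·x^4)·Dx^2 + (1 - 7·x - 56·x^2 - 8·x^3 + 200·x^4 + 160·x^5)·Dx^3  (order 3).
h: a_k = 0, 0, -3/2, 5, 3/4, 63/5, -7/2, 381/7, -537/8, 343, …
ICs: h(0) = 0, h′(0) = 0, h′′(0) = -3.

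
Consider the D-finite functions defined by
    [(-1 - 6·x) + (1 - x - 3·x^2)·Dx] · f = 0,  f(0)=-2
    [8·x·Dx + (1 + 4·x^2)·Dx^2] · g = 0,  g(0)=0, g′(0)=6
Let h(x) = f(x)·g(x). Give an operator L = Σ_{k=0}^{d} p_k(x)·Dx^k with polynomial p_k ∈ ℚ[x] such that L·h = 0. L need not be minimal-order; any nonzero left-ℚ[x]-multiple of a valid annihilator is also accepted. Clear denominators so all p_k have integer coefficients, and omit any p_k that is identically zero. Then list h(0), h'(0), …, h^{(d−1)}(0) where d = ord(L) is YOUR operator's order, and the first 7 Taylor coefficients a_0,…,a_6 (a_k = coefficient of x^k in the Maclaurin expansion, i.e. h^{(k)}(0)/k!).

f: a_k = -2, -2, -8, -14, -38, -80, -194, …
g: a_k = 0, 6, 0, -8, 0, 96/5, 0, …
Sym-product of L_f,L_g gives L₀ (≤ ord 2).
L = (6 + 8·x + 72·x^2) + (2 + 4·x + 16·x^2 + 72·x^3)·Dx + (-1 + x - x^2 + 4·x^3 + 12·x^4)·Dx^2  (order 2).
h: a_k = 0, -12, -12, -32, -68, -1012/5, -2032/5, …
ICs: h(0) = 0, h′(0) = -12.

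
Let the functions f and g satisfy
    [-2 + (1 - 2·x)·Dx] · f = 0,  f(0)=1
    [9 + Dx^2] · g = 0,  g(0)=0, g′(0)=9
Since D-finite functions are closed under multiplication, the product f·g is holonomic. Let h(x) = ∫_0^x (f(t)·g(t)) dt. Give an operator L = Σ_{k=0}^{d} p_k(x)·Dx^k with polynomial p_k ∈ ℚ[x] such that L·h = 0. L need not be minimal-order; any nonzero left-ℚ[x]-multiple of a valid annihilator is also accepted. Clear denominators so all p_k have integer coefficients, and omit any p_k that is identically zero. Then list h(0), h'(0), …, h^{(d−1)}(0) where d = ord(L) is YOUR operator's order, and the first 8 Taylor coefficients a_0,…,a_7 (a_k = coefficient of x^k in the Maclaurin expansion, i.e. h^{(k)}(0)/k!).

L = (-9 + 18·x)·Dx + 4·Dx^2 + (-1 + 2·x)·Dx^3  (order 3).
h: a_k = 0, 0, 9/2, 6, 45/8, 9, 1281/80, 549/20, …
ICs: h(0) = 0, h′(0) = 0, h′′(0) = 9.

f: a_k = 1, 2, 4, 8, 16, 32, 64, 128, …
g: a_k = 0, 9, 0, -27/2, 0, 243/40, 0, -729/560, …
h₀=f·g: eliminate ⇒ L₀, order ≤ 1·2.
∫: right-multiply L₀ by Dx.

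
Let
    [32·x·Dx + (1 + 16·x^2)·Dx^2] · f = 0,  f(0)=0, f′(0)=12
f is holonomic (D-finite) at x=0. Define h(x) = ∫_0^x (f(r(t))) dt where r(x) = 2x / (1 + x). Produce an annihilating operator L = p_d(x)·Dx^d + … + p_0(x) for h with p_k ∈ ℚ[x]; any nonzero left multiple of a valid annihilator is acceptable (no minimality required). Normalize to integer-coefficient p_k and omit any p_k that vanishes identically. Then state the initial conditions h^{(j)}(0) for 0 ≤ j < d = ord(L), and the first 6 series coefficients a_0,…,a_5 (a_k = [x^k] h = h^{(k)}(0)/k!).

L = (2 + 130·x)·Dx^2 + (1 + 2·x + 65·x^2)·Dx^3  (order 3).
h: a_k = 0, 0, 12, -8, -122, 1512/5, …
ICs: h(0) = 0, h′(0) = 0, h′′(0) = 24.

f: a_k = 0, 12, 0, -64, 0, 3072/5, …
Substitute x→r, Dx→(1/r')Dx; clear ⇒ L₀.
h=∫h₀ ⇒ L = L₀·Dx.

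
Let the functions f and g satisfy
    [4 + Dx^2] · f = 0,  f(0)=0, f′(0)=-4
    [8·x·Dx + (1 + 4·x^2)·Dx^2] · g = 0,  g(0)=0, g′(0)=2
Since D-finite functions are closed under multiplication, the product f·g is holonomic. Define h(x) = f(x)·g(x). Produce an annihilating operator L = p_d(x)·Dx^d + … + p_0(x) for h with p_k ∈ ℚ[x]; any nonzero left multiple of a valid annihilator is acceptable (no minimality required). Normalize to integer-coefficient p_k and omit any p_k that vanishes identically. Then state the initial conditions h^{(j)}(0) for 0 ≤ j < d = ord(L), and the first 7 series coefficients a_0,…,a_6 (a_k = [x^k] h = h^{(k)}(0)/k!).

L = (80 + 832·x^2 + 1408·x^4 + 2048·x^6 + 2048·x^8) + (96·x + 640·x^3 + 1536·x^5 + 2048·x^7)·Dx + (24 + 256·x^2 + 576·x^4 + 1024·x^6 + 1024·x^8)·Dx^2 + (24·x + 160·x^3 + 384·x^5 + 512·x^7)·Dx^3 + (1 + 12·x^2 + 56·x^4 + 128·x^6 + 128·x^8)·Dx^4  (order 4).
h: a_k = 0, 0, -8, 0, 16, 0, -304/9, …
ICs: h(0) = 0, h′(0) = 0, h′′(0) = -16, h′′′(0) = 0.

f: a_k = 0, -4, 0, 8/3, 0, -8/15, 0, …
g: a_k = 0, 2, 0, -8/3, 0, 32/5, 0, …
f·g: L₀ = L_f ⊗_s L_g, ord ≤ 2·2.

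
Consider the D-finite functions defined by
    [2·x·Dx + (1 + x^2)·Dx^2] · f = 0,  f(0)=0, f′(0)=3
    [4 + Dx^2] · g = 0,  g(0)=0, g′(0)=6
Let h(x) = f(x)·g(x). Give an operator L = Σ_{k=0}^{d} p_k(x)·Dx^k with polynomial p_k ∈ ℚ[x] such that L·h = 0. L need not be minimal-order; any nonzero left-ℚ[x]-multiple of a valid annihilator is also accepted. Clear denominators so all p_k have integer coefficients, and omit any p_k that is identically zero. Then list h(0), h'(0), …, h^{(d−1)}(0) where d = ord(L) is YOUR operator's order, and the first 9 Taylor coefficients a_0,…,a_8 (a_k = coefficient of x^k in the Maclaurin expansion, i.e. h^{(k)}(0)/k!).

f: a_k = 0, 3, 0, -1, 0, 3/5, 0, -3/7, 0, …
g: a_k = 0, 6, 0, -4, 0, 4/5, 0, -8/105, 0, …
L₀ := L_f ⊗_s L_g (sym. prod.), ord ≤ 4.
L = (160 + 464·x^2 + 464·x^4 + 256·x^6 + 64·x^8) + (96·x + 224·x^3 + 192·x^5 + 64·x^7)·Dx + (60 + 188·x^2 + 216·x^4 + 128·x^6 + 32·x^8)·Dx^2 + (24·x + 56·x^3 + 48·x^5 + 16·x^7)·Dx^3 + (5 + 18·x^2 + 25·x^4 + 16·x^6 + 4·x^8)·Dx^4  (order 4).
h: a_k = 0, 0, 18, 0, -18, 0, 10, 0, -6, …
ICs: h(0) = 0, h′(0) = 0, h′′(0) = 36, h′′′(0) = 0.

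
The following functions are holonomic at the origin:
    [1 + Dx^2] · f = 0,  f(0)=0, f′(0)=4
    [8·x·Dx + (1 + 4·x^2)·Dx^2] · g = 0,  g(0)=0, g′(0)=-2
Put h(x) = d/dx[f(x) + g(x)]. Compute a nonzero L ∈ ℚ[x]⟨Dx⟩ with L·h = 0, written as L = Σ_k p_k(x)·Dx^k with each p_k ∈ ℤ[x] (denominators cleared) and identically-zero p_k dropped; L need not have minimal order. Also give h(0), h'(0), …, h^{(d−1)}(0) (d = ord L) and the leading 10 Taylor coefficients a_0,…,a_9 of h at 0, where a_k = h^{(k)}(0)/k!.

f: a_k = 0, 4, 0, -2/3, 0, 1/30, 0, -1/1260, 0, 1/90720, …
g: a_k = 0, -2, 0, 8/3, 0, -32/5, 0, 128/7, 0, -512/9, …
L₀ := lclm(L_f,L_g); ord L₀ ≤ 2+2.
h=h₀': d/dx-closure on L₀ ⇒ L.
L = (-376·x + 1600·x^3 + 128·x^5) + (-7 + 76·x^2 + 432·x^4 + 64·x^6)·Dx + (-376·x + 1600·x^3 + 128·x^5)·Dx^2 + (-7 + 76·x^2 + 432·x^4 + 64·x^6)·Dx^3  (order 3).
h: a_k = 2, 0, 6, 0, -191/6, 0, 23039/180, 0, -5160959/10080, 0, …
ICs: h(0) = 2, h′(0) = 0, h′′(0) = 12.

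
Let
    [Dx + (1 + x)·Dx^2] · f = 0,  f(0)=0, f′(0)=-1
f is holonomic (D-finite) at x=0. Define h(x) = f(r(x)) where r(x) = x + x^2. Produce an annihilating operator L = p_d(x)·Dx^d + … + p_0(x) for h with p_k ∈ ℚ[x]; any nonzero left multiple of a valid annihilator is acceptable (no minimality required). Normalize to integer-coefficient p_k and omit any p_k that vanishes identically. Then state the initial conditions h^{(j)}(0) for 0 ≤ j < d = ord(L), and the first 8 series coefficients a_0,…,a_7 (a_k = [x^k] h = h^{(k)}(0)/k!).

f: a_k = 0, -1, 1/2, -1/3, 1/4, -1/5, 1/6, -1/7, …
f∘r: x↦r, Dx↦Dx/r' in L_f ⇒ L₀.
L = (-1 + 2·x + 2·x^2)·Dx + (1 + 3·x + 3·x^2 + 2·x^3)·Dx^2  (order 2).
h: a_k = 0, -1, -1/2, 2/3, -1/4, -1/5, 1/3, -1/7, …
ICs: h(0) = 0, h′(0) = -1.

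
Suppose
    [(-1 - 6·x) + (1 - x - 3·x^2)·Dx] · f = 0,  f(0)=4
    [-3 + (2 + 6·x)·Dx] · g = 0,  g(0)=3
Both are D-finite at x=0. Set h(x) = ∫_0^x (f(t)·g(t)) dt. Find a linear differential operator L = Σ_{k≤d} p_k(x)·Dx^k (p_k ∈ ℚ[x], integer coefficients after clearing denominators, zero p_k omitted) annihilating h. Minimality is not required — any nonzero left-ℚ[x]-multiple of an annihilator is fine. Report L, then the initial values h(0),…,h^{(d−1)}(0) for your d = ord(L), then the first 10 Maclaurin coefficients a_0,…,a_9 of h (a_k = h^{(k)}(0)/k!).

L = (5 + 15·x + 27·x^2)·Dx + (-2 - 4·x + 12·x^2 + 18·x^3)·Dx^2  (order 2).
h: a_k = 0, 12, 15, 35/2, 651/16, 9033/160, 18139/128, 388533/1792, 2299587/4096, 21882851/24576, …
ICs: h(0) = 0, h′(0) = 12.

f: a_k = 4, 4, 16, 28, 76, 160, 388, 868, 2032, 4636, …
g: a_k = 3, 9/2, -27/8, 81/16, -1215/128, 5103/256, -45927/1024, 216513/2048, -8444007/32768, 42220035/65536, …
Product ⇒ symmetric product L₀, ord ≤ 1.
h=∫₀ˣh₀: take L = L₀·Dx.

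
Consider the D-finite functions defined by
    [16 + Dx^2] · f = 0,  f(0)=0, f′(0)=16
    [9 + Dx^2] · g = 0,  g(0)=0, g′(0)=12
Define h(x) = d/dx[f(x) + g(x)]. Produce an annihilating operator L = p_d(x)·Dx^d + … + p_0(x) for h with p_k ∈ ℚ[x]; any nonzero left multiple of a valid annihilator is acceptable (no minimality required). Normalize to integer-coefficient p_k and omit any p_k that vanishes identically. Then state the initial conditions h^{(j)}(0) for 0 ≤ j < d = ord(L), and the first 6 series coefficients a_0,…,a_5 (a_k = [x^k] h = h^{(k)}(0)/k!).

f: a_k = 0, 16, 0, -128/3, 0, 512/15, …
g: a_k = 0, 12, 0, -18, 0, 81/10, …
Sum ⇒ L₀ = lclm(L_f,L_g) in ℚ(x)⟨Dx⟩.
h₀' ⇒ L via d/dx closure of L₀.
L = 144 + 25·Dx^2 + Dx^4  (order 4).
h: a_k = 28, 0, -182, 0, 1267/6, 0, …
ICs: h(0) = 28, h′(0) = 0, h′′(0) = -364, h′′′(0) = 0.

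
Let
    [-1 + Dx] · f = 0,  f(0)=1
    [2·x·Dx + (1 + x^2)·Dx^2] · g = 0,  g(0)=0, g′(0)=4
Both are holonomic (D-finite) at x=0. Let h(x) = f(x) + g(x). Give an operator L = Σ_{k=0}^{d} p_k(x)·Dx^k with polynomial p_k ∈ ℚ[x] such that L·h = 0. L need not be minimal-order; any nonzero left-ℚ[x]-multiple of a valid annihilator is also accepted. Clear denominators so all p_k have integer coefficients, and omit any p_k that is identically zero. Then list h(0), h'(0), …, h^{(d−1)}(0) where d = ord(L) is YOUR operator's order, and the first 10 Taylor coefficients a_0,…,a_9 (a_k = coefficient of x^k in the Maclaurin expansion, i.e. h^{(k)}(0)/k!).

f: a_k = 1, 1, 1/2, 1/6, 1/24, 1/120, 1/720, 1/5040, 1/40320, 1/362880, …
g: a_k = 0, 4, 0, -4/3, 0, 4/5, 0, -4/7, 0, 4/9, …
f+g: L₀ = lclm(L_f,L_g), ord ≤ 1+2.
L = (2 - 4·x - 2·x^2)·Dx + (-3 + 3·x + x^2 - x^3)·Dx^2 + (1 + x + x^2 + x^3)·Dx^3  (order 3).
h: a_k = 1, 5, 1/2, -7/6, 1/24, 97/120, 1/720, -2879/5040, 1/40320, 161281/362880, …
ICs: h(0) = 1, h′(0) = 5, h′′(0) = 1.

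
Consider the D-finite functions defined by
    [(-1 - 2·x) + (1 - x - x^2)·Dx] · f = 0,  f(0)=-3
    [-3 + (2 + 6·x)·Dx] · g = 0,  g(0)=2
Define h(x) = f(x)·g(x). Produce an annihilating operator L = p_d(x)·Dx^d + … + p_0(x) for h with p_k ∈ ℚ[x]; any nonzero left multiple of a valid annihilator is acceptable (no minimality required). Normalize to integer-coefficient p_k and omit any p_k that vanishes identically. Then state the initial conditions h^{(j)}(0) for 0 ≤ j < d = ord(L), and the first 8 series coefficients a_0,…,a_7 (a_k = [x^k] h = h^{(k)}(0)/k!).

f: a_k = -3, -3, -6, -9, -15, -24, -39, -63, …
g: a_k = 2, 3, -9/4, 27/8, -405/64, 1701/128, -15309/512, 72171/1024, …
L₀ := L_f ⊗_s L_g (sym. prod.), ord ≤ 1.
L = (5 + 7·x + 9·x^2) + (-2 - 4·x + 8·x^2 + 6·x^3)·Dx  (order 1).
h: a_k = -6, -15, -57/4, -315/8, -2217/64, -14577/128, -30117/512, -393363/1024, …
ICs: h(0) = -6.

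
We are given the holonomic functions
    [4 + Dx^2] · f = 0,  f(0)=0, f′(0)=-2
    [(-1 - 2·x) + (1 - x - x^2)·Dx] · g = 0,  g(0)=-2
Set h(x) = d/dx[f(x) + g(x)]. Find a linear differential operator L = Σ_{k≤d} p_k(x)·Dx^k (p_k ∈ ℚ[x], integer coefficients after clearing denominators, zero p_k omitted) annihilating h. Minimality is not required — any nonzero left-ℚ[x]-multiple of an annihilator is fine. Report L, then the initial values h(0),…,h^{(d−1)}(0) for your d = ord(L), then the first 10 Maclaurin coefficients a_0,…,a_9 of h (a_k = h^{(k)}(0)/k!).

L = (272 + 704·x + 880·x^2 + 400·x^3 + 320·x^4 + 144·x^5 + 48·x^6) + (-44 - 52·x + 108·x^2 + 80·x^3 + 40·x^4 + 72·x^5 + 56·x^6 + 16·x^7)·Dx + (68 + 176·x + 220·x^2 + 100·x^3 + 80·x^4 + 36·x^5 + 12·x^6)·Dx^2 + (-11 - 13·x + 27·x^2 + 20·x^3 + 10·x^4 + 18·x^5 + 14·x^6 + 4·x^7)·Dx^3  (order 3).
h: a_k = -4, -8, -14, -40, -244/3, -156, -13222/45, -544, -311854/315, -1780, …
ICs: h(0) = -4, h′(0) = -8, h′′(0) = -28.

f: a_k = 0, -2, 0, 4/3, 0, -4/15, 0, 8/315, 0, -4/2835, …
g: a_k = -2, -2, -4, -6, -10, -16, -26, -42, -68, -110, …
L₀ := lclm(L_f,L_g); ord L₀ ≤ 2+1.
h₀' ⇒ L via d/dx closure of L₀.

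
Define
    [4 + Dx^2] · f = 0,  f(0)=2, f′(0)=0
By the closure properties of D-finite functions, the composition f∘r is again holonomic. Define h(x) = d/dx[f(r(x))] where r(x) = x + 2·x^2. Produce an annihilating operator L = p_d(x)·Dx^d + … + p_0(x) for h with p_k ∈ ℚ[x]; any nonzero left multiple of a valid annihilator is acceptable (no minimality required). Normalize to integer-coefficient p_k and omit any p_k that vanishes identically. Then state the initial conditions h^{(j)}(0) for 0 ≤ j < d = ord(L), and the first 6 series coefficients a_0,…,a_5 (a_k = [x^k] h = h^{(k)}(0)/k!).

L = (52 + 64·x + 384·x^2 + 1024·x^3 + 1024·x^4) + (-12 - 48·x)·Dx + (1 + 8·x + 16·x^2)·Dx^2  (order 2).
h: a_k = 0, -8, -48, -176/3, 160/3, 2864/15, …
ICs: h(0) = 0, h′(0) = -8.

f: a_k = 2, 0, -4, 0, 4/3, 0, …
Change of var in L_f (x↦r) gives L₀.
h₀' ⇒ L via d/dx closure of L₀.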